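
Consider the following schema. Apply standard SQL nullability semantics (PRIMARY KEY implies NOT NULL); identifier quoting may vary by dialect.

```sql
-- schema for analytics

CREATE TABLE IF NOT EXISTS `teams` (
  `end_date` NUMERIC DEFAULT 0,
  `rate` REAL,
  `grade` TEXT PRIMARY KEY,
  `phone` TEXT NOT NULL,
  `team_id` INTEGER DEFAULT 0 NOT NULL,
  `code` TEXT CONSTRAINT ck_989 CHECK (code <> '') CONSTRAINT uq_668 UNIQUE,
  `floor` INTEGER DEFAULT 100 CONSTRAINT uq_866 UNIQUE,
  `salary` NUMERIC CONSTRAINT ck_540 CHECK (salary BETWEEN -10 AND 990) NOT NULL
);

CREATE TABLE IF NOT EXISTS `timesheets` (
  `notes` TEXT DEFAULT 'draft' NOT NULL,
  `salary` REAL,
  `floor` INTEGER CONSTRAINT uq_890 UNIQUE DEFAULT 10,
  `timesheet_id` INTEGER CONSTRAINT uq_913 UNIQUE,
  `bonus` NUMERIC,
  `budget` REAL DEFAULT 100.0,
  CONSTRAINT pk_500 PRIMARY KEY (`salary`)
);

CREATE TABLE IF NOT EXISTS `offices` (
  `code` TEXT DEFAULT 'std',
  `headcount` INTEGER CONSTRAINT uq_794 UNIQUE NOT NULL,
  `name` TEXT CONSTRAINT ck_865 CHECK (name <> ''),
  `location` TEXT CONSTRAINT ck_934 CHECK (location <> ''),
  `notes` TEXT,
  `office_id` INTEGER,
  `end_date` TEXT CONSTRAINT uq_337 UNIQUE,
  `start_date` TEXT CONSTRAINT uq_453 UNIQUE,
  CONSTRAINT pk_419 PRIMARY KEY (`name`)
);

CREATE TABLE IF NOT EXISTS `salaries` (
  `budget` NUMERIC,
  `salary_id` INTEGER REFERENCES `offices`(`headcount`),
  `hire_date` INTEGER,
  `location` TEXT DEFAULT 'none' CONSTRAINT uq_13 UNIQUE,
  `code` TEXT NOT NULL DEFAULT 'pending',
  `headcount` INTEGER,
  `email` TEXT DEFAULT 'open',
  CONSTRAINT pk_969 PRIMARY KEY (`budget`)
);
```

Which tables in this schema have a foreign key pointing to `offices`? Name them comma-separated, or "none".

salaries

- salaries.salary_id references offices(headcount).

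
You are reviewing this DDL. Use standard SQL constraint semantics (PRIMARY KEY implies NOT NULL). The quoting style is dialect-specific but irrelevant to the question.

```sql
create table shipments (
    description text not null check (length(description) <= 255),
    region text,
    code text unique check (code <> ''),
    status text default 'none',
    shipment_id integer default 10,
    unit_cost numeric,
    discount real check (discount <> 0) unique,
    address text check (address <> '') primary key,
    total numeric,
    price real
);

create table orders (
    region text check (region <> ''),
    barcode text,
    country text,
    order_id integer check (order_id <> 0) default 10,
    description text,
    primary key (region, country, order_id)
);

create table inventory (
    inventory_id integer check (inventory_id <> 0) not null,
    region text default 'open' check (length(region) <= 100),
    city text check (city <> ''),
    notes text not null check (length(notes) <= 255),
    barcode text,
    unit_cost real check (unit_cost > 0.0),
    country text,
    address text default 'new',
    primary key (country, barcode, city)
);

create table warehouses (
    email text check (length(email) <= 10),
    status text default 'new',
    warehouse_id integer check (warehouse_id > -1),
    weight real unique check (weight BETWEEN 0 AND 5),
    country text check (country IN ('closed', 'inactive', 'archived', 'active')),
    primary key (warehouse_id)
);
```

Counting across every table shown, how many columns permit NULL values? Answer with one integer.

shipments: 8 nullable (region, code, status, shipment_id, unit_cost, discount, total, price — PK (address) and explicit NOT NULL columns excluded).
orders: 2 nullable (barcode, description — PK (region, country, order_id) and explicit NOT NULL columns excluded).
inventory: 3 nullable (region, unit_cost, address — PK (country, barcode, city) and explicit NOT NULL columns excluded).
warehouses: 4 nullable (email, status, weight, country — PK (warehouse_id) and explicit NOT NULL columns excluded).
Total: 8 + 2 + 3 + 4 = 17.

17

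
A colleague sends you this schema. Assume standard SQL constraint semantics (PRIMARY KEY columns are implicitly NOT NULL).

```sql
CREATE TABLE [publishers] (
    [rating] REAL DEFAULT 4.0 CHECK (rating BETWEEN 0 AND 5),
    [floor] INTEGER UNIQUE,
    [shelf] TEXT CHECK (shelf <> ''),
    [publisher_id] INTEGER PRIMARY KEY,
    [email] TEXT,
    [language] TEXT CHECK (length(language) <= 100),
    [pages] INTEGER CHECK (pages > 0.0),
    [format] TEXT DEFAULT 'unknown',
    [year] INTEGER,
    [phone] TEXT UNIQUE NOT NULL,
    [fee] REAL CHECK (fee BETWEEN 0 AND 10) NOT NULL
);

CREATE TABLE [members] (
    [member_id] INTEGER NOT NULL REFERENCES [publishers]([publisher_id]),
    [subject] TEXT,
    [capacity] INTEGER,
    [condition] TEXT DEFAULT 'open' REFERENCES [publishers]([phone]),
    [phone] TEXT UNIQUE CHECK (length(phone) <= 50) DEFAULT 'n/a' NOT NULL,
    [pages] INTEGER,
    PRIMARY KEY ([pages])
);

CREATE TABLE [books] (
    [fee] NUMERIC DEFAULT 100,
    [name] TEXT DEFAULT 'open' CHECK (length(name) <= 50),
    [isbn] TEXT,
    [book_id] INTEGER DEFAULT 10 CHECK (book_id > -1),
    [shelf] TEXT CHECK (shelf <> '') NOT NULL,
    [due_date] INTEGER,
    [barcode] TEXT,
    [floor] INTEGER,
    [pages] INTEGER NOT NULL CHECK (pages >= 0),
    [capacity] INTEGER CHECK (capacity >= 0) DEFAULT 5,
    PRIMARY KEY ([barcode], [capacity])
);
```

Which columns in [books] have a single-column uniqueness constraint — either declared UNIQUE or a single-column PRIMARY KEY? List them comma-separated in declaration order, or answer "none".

- fee: no UNIQUE or single-column PK constraint.
- name: no UNIQUE or single-column PK constraint.
- isbn: no UNIQUE or single-column PK constraint.
- book_id: no UNIQUE or single-column PK constraint.
- shelf: no UNIQUE or single-column PK constraint.
- due_date: no UNIQUE or single-column PK constraint.
- barcode: part of a composite PRIMARY KEY — only the tuple is unique, not this column on its own.
- floor: no UNIQUE or single-column PK constraint.
- pages: no UNIQUE or single-column PK constraint.
- capacity: part of a composite PRIMARY KEY — only the tuple is unique, not this column on its own.

none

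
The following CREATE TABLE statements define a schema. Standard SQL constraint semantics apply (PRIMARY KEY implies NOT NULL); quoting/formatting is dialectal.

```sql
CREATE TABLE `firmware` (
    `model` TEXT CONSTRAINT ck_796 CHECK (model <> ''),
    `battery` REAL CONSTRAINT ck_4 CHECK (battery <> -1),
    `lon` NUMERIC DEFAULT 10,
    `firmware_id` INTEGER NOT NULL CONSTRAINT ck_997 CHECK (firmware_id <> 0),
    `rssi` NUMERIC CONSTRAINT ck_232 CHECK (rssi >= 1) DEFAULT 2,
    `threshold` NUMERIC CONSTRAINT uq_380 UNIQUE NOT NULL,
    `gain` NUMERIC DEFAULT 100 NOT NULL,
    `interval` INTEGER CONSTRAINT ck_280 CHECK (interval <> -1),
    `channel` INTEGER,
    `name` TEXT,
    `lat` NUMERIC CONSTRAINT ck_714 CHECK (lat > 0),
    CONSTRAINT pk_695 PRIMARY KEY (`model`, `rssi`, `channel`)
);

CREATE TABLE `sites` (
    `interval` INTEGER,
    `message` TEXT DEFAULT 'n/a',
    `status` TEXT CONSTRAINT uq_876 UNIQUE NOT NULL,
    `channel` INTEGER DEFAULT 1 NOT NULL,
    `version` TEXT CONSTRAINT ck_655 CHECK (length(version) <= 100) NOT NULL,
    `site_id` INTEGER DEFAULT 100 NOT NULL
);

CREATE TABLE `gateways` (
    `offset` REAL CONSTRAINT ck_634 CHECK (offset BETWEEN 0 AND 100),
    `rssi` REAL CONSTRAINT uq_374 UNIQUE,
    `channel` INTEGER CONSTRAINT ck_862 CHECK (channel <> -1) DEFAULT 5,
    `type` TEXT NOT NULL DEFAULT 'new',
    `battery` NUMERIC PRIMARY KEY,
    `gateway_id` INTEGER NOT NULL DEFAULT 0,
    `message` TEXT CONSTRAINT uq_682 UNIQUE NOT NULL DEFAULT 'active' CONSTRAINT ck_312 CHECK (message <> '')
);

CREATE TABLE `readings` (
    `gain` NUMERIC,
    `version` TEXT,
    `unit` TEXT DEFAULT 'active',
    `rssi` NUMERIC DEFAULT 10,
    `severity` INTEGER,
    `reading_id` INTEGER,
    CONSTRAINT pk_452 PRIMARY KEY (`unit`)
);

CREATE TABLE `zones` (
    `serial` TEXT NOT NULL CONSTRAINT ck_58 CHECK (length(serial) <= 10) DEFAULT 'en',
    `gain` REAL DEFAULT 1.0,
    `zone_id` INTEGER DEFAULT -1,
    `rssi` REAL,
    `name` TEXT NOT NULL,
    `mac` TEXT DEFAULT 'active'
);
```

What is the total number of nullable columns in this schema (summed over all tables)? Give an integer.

19

firmware: 5 nullable (battery, lon, interval, name, lat — PK (model, rssi, channel) and explicit NOT NULL columns excluded).
sites: 2 nullable (interval, message — PK none and explicit NOT NULL columns excluded).
gateways: 3 nullable (offset, rssi, channel — PK (battery) and explicit NOT NULL columns excluded).
readings: 5 nullable (gain, version, rssi, severity, reading_id — PK (unit) and explicit NOT NULL columns excluded).
zones: 4 nullable (gain, zone_id, rssi, mac — PK none and explicit NOT NULL columns excluded).
Total: 5 + 2 + 3 + 5 + 4 = 19.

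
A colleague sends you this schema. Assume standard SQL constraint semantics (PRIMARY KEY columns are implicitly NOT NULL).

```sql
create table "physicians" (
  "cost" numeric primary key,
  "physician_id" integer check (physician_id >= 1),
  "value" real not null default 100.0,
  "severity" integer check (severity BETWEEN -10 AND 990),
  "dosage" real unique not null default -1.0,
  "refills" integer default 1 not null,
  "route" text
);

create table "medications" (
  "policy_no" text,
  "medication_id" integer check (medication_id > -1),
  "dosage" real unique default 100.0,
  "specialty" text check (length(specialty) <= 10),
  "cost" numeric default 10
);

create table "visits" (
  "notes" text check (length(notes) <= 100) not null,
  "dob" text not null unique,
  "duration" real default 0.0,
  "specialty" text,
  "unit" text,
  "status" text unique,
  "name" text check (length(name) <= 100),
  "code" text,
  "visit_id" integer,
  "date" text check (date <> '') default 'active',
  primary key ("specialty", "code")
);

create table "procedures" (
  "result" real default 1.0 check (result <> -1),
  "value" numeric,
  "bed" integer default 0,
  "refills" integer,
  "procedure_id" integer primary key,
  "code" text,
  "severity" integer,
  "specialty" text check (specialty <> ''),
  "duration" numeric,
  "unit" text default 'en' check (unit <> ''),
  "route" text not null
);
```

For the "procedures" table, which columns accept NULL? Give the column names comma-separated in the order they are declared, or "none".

- result: CHECK does not forbid NULL (a CHECK constraint passes when its expression is NULL) → nullable.
- value: no NOT NULL constraint applies → nullable.
- bed: DEFAULT only fills an omitted column; an explicit NULL is still allowed → nullable.
- refills: no NOT NULL constraint applies → nullable.
- procedure_id: part of the PRIMARY KEY, which implies NOT NULL → not nullable.
- code: no NOT NULL constraint applies → nullable.
- severity: no NOT NULL constraint applies → nullable.
- specialty: CHECK does not forbid NULL (a CHECK constraint passes when its expression is NULL) → nullable.
- duration: no NOT NULL constraint applies → nullable.
- unit: CHECK does not forbid NULL (a CHECK constraint passes when its expression is NULL) → nullable.
- route: declared NOT NULL → not nullable.

result, value, bed, refills, code, severity, specialty, duration, unit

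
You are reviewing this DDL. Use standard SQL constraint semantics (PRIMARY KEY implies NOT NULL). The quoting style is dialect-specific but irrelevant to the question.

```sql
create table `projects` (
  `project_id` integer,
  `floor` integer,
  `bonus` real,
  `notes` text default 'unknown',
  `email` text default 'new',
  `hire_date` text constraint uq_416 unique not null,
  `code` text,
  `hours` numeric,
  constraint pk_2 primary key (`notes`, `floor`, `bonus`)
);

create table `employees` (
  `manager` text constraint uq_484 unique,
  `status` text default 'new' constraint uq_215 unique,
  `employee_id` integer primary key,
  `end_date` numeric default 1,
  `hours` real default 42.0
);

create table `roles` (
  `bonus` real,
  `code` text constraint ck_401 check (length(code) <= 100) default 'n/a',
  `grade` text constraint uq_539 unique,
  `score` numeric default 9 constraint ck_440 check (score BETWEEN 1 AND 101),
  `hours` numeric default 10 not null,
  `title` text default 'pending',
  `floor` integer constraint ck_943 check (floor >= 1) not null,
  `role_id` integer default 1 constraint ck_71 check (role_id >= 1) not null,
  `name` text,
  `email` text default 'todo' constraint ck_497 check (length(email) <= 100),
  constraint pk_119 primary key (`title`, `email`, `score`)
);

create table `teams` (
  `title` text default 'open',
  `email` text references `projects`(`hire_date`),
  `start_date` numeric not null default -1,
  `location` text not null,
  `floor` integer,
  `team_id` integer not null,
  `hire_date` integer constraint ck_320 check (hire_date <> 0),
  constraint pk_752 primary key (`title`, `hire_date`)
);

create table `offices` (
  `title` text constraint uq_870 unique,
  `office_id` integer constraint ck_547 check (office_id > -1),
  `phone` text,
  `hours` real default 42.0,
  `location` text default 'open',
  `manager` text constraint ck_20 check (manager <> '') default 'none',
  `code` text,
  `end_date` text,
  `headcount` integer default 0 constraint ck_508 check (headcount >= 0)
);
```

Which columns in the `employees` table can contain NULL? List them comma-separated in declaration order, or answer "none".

manager, status, end_date, hours

- manager: UNIQUE does not imply NOT NULL → nullable.
- status: UNIQUE does not imply NOT NULL → nullable.
- employee_id: part of the PRIMARY KEY, which implies NOT NULL → not nullable.
- end_date: DEFAULT only fills an omitted column; an explicit NULL is still allowed → nullable.
- hours: DEFAULT only fills an omitted column; an explicit NULL is still allowed → nullable.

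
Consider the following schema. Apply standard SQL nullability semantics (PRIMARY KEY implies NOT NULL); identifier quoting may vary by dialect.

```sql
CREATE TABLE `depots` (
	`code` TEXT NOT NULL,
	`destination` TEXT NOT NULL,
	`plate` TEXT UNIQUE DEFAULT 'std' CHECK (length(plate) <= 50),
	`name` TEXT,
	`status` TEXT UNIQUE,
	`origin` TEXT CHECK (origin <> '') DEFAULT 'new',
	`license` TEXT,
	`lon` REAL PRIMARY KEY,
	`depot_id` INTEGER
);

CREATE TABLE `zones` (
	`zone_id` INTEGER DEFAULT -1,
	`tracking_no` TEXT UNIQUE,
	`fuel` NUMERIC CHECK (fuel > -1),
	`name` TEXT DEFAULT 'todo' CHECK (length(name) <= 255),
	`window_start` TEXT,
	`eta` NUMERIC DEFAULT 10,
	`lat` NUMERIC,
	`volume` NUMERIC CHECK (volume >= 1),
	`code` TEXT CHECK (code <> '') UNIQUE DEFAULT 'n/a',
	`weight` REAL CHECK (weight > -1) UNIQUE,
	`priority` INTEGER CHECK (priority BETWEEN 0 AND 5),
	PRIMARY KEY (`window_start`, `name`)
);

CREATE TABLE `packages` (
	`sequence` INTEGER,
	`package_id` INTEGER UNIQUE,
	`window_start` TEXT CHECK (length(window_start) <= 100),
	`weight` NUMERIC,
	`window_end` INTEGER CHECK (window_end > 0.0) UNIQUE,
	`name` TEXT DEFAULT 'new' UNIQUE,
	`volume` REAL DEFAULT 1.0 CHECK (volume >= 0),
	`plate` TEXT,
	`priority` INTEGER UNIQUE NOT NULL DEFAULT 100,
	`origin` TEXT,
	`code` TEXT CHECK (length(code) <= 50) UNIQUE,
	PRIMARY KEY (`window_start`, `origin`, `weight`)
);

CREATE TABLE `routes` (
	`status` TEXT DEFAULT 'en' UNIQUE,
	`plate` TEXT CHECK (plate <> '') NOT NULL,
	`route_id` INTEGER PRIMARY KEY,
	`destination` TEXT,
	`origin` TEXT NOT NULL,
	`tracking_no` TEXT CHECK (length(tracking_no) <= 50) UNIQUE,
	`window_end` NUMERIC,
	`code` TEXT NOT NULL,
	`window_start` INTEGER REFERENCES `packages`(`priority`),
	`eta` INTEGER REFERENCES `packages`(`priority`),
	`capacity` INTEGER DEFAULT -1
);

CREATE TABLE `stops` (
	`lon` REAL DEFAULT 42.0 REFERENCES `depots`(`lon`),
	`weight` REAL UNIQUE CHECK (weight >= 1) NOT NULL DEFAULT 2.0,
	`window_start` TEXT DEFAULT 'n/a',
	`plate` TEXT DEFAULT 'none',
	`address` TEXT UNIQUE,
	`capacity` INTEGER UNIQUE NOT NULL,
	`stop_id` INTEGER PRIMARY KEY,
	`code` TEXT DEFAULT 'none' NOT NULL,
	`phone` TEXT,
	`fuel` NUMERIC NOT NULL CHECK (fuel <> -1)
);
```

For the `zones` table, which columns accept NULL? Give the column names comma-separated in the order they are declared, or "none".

zone_id, tracking_no, fuel, eta, lat, volume, code, weight, priority

- zone_id: DEFAULT only fills an omitted column; an explicit NULL is still allowed → nullable.
- tracking_no: UNIQUE does not imply NOT NULL → nullable.
- fuel: CHECK does not forbid NULL (a CHECK constraint passes when its expression is NULL) → nullable.
- name: part of the PRIMARY KEY, which implies NOT NULL → not nullable.
- window_start: part of the PRIMARY KEY, which implies NOT NULL → not nullable.
- eta: DEFAULT only fills an omitted column; an explicit NULL is still allowed → nullable.
- lat: no NOT NULL constraint applies → nullable.
- volume: CHECK does not forbid NULL (a CHECK constraint passes when its expression is NULL) → nullable.
- code: CHECK does not forbid NULL (a CHECK constraint passes when its expression is NULL) → nullable.
- weight: CHECK does not forbid NULL (a CHECK constraint passes when its expression is NULL) → nullable.
- priority: CHECK does not forbid NULL (a CHECK constraint passes when its expression is NULL) → nullable.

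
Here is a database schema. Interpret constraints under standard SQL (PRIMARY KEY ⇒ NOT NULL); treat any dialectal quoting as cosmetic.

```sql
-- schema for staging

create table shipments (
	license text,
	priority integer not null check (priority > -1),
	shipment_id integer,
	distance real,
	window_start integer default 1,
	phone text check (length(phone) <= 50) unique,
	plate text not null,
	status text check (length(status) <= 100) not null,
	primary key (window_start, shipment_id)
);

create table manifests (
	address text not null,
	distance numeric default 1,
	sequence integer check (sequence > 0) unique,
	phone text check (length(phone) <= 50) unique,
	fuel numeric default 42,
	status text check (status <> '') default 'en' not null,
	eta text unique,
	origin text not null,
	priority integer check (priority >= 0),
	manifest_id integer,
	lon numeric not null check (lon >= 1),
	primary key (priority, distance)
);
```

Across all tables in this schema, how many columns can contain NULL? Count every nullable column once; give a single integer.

shipments: 3 nullable (license, distance, phone — PK (window_start, shipment_id) and explicit NOT NULL columns excluded).
manifests: 5 nullable (sequence, phone, fuel, eta, manifest_id — PK (priority, distance) and explicit NOT NULL columns excluded).
Total: 3 + 5 = 8.

8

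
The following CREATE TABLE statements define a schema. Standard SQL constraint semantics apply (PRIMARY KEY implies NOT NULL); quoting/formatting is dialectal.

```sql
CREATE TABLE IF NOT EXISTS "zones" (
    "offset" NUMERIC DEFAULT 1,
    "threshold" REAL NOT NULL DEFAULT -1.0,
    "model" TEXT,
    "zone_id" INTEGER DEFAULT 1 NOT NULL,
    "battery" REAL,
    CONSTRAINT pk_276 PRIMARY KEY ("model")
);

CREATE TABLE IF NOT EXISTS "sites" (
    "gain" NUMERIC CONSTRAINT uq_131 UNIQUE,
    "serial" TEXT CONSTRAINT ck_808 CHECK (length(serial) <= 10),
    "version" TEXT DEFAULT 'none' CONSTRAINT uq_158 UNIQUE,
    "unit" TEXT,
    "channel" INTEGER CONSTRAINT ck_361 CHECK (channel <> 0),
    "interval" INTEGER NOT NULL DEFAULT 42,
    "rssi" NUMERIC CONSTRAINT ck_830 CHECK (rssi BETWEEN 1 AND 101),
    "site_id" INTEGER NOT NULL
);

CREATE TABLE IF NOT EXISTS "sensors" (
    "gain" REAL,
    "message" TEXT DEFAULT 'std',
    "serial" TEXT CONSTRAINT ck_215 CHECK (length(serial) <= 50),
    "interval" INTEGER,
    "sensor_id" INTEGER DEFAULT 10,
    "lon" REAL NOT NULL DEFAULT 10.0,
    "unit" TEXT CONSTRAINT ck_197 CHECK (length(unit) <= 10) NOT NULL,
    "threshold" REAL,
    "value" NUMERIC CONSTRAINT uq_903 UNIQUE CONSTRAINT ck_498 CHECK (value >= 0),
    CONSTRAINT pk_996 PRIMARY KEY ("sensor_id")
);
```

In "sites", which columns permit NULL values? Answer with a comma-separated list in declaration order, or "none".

gain, serial, version, unit, channel, rssi

- gain: UNIQUE does not imply NOT NULL → nullable.
- serial: CHECK does not forbid NULL (a CHECK constraint passes when its expression is NULL) → nullable.
- version: UNIQUE does not imply NOT NULL → nullable.
- unit: no NOT NULL constraint applies → nullable.
- channel: CHECK does not forbid NULL (a CHECK constraint passes when its expression is NULL) → nullable.
- interval: declared NOT NULL → not nullable.
- rssi: CHECK does not forbid NULL (a CHECK constraint passes when its expression is NULL) → nullable.
- site_id: declared NOT NULL → not nullable.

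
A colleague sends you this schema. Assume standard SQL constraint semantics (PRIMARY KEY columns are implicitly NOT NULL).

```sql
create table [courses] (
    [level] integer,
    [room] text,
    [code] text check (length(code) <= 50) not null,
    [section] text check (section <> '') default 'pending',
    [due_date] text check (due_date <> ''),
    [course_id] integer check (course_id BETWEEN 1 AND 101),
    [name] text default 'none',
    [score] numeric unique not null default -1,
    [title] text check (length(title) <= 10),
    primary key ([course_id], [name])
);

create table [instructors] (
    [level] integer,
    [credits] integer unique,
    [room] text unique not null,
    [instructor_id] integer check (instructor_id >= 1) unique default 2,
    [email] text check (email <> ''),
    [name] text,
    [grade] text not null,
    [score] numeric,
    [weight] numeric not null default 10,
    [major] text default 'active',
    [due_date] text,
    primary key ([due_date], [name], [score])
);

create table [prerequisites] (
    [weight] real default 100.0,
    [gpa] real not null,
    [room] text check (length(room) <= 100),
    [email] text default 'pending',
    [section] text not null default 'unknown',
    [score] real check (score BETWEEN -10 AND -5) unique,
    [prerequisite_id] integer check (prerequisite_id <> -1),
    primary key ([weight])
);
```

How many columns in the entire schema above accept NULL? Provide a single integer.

14

courses: 5 nullable (level, room, section, due_date, title — PK (course_id, name) and explicit NOT NULL columns excluded).
instructors: 5 nullable (level, credits, instructor_id, email, major — PK (due_date, name, score) and explicit NOT NULL columns excluded).
prerequisites: 4 nullable (room, email, score, prerequisite_id — PK (weight) and explicit NOT NULL columns excluded).
Total: 5 + 5 + 4 = 14.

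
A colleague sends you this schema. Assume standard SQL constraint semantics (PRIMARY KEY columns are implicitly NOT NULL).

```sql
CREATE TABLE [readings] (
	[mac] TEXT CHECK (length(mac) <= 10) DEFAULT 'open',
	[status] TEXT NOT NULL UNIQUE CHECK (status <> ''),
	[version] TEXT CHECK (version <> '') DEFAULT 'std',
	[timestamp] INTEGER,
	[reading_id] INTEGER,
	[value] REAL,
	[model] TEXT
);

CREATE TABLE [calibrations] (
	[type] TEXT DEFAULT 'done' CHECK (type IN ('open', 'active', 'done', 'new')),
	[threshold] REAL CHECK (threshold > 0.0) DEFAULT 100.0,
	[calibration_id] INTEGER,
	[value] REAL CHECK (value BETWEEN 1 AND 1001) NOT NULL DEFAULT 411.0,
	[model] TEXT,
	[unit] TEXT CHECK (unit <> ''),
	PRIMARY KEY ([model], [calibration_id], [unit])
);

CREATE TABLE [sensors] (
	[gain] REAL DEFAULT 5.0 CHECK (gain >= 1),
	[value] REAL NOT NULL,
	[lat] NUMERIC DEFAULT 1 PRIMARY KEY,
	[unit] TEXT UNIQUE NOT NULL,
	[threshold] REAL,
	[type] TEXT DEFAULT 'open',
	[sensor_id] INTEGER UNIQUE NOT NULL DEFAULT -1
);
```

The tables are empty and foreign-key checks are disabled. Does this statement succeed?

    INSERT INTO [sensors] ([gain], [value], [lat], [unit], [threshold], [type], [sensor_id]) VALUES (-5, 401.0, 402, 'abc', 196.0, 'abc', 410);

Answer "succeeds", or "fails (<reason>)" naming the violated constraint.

fails (CHECK on gain)

The value -5 for gain violates CHECK (gain >= 1).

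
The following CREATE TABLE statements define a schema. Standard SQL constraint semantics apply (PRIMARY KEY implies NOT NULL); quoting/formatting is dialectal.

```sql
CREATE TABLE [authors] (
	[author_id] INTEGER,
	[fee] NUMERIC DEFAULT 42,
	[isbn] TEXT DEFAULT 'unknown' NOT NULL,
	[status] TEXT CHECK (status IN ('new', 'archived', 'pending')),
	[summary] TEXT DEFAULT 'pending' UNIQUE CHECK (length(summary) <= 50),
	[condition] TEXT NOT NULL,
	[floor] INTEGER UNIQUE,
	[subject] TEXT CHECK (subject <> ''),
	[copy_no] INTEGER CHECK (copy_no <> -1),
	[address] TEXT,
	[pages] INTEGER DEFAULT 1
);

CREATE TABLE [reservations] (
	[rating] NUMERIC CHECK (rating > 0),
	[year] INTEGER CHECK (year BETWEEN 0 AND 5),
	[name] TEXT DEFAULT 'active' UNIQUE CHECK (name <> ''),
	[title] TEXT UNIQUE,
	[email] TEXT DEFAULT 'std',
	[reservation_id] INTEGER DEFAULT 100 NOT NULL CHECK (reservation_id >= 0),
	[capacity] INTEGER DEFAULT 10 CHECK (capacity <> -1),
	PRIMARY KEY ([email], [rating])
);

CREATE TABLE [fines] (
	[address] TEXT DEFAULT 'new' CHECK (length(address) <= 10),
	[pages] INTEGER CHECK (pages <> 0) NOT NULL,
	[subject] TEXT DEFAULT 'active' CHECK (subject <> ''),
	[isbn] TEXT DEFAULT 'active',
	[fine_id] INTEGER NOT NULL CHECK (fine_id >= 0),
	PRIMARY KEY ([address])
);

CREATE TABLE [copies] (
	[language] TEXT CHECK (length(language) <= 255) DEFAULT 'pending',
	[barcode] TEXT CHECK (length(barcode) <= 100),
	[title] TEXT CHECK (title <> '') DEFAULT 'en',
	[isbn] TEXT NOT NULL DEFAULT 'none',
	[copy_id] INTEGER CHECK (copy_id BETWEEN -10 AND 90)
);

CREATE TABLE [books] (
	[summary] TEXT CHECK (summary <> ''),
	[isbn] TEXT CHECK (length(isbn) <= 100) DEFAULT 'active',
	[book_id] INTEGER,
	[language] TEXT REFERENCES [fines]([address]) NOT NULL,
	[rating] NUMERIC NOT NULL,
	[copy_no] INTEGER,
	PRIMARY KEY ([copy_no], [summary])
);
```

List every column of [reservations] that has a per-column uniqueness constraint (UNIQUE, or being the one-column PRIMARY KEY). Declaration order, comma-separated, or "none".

name, title

- rating: part of a composite PRIMARY KEY — only the tuple is unique, not this column on its own.
- year: no UNIQUE or single-column PK constraint.
- name: declared UNIQUE → unique.
- title: declared UNIQUE → unique.
- email: part of a composite PRIMARY KEY — only the tuple is unique, not this column on its own.
- reservation_id: no UNIQUE or single-column PK constraint.
- capacity: no UNIQUE or single-column PK constraint.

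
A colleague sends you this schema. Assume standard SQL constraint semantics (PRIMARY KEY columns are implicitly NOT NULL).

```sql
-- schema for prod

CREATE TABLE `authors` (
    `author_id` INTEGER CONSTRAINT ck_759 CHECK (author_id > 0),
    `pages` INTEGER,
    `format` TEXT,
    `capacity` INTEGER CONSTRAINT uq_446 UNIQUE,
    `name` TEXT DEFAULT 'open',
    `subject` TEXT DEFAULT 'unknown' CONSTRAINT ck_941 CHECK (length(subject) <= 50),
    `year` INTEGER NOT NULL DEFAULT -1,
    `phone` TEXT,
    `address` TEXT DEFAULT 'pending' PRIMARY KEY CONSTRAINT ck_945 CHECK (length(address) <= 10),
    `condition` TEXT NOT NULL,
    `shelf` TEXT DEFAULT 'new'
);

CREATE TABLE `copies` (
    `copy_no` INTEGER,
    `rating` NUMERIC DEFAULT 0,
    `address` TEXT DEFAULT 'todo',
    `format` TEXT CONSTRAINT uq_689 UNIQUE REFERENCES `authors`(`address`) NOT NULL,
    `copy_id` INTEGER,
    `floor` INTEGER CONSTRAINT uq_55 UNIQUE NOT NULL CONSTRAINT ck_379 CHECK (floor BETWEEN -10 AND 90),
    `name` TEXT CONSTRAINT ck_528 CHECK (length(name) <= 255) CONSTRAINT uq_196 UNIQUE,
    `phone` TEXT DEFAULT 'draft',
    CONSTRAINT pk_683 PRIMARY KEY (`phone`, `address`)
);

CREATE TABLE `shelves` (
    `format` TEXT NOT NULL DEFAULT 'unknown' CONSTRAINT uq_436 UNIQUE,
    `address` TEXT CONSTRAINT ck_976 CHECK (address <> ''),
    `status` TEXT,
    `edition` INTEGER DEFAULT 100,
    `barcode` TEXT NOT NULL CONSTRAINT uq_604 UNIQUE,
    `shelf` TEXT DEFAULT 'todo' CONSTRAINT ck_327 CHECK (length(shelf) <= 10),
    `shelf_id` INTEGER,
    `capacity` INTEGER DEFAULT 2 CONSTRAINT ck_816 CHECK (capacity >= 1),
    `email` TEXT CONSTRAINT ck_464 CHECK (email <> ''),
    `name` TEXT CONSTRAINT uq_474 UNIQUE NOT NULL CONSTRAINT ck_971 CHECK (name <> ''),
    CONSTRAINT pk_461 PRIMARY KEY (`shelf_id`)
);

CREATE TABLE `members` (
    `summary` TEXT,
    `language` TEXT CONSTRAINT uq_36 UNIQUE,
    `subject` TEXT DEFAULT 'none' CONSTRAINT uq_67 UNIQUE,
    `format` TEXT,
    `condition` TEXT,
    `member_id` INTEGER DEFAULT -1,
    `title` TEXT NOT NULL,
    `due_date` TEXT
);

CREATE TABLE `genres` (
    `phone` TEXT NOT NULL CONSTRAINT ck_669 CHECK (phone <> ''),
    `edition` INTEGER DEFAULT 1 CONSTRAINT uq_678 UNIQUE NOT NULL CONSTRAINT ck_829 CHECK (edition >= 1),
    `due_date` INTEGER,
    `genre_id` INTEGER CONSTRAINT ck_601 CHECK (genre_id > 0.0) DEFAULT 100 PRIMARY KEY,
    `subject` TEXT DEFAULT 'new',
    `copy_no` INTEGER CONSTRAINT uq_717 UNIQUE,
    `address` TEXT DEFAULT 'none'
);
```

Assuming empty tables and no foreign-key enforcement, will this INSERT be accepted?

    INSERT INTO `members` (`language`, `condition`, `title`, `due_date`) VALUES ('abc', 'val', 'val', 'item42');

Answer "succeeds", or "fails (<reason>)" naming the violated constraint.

succeeds

NOT NULL columns: title is supplied.
No constraint is violated.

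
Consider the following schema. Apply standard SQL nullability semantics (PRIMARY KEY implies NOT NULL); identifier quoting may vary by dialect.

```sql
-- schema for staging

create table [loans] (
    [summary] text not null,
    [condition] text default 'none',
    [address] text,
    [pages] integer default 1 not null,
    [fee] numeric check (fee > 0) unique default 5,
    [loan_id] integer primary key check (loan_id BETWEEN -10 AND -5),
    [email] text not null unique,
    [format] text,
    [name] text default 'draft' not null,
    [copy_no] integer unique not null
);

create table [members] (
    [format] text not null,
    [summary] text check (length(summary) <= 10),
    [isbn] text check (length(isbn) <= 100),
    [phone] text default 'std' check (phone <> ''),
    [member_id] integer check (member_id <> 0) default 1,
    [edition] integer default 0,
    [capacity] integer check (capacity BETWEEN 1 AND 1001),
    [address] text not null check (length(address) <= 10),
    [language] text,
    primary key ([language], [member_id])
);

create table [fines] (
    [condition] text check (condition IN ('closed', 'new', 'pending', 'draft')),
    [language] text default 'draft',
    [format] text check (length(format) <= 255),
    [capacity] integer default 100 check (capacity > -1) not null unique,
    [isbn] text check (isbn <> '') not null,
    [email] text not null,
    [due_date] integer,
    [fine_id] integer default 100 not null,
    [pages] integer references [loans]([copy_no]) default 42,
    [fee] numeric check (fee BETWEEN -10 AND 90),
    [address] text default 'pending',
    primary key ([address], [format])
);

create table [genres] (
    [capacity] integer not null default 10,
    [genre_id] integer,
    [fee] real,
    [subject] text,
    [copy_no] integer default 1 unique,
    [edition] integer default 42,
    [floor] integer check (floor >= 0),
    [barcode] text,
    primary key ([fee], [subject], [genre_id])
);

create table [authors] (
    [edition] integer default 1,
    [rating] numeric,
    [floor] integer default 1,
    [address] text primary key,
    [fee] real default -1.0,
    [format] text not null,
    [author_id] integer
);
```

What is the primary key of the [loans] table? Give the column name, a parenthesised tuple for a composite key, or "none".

loan_id is declared PRIMARY KEY inline on the column.

loan_id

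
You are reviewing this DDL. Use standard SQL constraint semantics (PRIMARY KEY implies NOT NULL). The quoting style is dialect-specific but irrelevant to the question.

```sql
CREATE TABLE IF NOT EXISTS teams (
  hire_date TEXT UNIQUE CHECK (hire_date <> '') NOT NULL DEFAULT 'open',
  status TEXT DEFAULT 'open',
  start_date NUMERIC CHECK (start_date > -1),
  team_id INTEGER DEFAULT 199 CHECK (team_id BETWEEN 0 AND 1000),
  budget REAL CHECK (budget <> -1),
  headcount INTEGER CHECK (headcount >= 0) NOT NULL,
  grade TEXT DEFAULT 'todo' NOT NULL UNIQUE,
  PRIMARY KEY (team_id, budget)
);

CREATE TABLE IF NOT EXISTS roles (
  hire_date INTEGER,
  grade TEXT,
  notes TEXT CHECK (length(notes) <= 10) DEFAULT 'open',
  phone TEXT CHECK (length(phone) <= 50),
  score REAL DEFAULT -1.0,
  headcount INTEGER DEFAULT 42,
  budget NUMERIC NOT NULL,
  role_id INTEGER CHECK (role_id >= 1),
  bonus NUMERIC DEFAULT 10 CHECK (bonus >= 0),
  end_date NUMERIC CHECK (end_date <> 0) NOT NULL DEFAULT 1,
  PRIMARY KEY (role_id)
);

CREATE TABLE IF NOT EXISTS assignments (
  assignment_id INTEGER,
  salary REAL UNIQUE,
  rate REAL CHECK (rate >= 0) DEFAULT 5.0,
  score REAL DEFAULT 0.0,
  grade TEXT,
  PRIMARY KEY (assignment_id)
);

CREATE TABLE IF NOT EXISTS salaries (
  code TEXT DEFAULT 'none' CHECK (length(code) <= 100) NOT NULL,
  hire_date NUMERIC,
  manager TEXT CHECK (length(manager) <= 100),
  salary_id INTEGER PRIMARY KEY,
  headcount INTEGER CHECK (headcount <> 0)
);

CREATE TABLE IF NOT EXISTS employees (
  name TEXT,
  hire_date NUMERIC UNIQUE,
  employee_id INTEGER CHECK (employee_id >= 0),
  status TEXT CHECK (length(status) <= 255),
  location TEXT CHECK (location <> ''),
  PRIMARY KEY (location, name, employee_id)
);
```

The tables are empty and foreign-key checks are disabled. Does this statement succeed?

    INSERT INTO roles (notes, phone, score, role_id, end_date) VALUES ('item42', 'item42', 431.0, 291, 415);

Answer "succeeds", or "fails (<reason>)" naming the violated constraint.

budget is omitted from the column list and has no DEFAULT, so it would receive NULL.
But budget is declared NOT NULL.

fails (NOT NULL on budget)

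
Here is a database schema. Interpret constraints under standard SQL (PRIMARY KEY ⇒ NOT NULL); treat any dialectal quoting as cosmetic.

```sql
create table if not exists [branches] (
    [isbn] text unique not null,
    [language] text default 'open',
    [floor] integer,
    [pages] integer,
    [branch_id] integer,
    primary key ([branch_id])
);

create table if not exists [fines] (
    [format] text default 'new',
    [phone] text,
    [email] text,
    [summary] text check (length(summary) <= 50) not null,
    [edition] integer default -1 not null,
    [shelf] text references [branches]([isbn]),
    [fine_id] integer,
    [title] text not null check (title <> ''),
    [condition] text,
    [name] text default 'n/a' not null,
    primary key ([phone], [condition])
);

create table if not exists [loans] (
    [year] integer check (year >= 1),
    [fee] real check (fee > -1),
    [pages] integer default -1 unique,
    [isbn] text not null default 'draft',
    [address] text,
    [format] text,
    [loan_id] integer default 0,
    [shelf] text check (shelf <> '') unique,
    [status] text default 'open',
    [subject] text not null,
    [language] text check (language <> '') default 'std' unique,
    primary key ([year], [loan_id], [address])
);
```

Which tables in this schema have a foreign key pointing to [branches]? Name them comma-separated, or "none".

fines

- fines.shelf references branches(isbn).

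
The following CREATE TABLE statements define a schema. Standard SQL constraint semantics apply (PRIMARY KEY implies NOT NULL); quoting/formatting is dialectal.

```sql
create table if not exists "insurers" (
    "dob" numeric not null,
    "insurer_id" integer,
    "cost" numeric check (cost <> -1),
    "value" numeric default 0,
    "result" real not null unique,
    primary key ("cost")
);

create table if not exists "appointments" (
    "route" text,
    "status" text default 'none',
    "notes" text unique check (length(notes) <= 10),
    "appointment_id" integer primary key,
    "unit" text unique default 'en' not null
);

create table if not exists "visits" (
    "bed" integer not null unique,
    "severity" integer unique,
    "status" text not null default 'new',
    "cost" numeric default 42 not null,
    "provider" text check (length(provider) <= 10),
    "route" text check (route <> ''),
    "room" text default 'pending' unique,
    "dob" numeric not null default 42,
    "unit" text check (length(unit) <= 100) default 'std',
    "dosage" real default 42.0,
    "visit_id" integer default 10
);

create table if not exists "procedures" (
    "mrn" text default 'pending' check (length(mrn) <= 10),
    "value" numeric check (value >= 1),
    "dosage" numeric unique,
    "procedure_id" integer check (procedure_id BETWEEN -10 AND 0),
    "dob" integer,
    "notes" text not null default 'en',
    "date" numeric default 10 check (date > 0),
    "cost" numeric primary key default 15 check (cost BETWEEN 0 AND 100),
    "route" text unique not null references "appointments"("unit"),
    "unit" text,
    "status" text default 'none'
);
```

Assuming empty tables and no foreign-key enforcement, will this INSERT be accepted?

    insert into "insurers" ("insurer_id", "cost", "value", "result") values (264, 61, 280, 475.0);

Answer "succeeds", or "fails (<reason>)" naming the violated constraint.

fails (NOT NULL on dob)

dob is omitted from the column list and has no DEFAULT, so it would receive NULL.
But dob is declared NOT NULL.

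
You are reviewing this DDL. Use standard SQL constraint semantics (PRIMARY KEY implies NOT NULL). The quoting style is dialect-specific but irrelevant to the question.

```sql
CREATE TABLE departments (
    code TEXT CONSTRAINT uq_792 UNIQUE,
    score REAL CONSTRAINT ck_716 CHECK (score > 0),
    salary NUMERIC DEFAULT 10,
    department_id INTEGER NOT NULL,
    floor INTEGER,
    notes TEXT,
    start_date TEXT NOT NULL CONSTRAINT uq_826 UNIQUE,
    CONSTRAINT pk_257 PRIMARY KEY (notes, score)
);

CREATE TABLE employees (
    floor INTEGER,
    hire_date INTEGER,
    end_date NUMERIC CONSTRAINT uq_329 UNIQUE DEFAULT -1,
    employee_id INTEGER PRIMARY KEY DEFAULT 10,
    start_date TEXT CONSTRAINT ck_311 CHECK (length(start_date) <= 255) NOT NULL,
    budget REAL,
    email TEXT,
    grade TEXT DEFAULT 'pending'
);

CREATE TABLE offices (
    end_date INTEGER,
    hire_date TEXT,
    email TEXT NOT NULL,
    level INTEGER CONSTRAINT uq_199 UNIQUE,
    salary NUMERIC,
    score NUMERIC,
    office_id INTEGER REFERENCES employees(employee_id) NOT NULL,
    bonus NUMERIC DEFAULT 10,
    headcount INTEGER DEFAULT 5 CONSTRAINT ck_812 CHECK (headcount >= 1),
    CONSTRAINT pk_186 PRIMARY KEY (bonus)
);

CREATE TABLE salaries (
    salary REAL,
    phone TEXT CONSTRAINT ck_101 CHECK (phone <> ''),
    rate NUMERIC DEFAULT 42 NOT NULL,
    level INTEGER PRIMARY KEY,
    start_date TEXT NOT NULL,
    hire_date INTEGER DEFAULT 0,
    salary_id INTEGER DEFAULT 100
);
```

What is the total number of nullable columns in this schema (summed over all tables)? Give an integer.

departments: 3 nullable (code, salary, floor — PK (notes, score) and explicit NOT NULL columns excluded).
employees: 6 nullable (floor, hire_date, end_date, budget, email, grade — PK (employee_id) and explicit NOT NULL columns excluded).
offices: 6 nullable (end_date, hire_date, level, salary, score, headcount — PK (bonus) and explicit NOT NULL columns excluded).
salaries: 4 nullable (salary, phone, hire_date, salary_id — PK (level) and explicit NOT NULL columns excluded).
Total: 3 + 6 + 6 + 4 = 19.

19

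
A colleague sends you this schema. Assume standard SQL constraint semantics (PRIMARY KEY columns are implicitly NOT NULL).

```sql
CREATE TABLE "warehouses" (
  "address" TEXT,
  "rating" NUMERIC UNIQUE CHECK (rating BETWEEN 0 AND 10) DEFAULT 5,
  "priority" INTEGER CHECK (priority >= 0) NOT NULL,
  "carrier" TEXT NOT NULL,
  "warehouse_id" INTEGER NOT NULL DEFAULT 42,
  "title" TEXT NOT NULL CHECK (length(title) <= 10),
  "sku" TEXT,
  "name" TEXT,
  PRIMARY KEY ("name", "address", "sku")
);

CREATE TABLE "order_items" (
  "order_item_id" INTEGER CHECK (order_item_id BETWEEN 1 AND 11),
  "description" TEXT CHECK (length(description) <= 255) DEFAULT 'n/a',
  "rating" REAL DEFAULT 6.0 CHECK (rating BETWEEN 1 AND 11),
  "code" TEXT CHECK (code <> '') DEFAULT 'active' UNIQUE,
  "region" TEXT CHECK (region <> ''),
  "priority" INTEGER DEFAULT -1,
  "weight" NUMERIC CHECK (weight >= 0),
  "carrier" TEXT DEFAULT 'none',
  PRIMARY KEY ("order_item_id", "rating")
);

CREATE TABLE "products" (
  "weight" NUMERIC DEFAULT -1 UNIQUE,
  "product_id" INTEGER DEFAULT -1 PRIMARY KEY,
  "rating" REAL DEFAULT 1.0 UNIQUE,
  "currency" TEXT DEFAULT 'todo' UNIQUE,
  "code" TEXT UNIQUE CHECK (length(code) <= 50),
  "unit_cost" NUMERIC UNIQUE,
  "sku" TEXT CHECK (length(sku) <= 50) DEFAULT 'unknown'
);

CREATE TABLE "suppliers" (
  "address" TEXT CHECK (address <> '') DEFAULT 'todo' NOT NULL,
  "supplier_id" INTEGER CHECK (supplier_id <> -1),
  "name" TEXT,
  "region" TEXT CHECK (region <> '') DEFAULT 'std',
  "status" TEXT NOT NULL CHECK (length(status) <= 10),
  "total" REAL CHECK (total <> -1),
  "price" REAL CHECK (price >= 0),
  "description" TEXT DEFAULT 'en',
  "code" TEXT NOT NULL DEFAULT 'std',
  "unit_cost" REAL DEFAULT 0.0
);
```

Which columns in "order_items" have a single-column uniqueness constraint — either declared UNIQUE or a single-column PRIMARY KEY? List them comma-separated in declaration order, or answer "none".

code

- order_item_id: part of a composite PRIMARY KEY — only the tuple is unique, not this column on its own.
- description: no UNIQUE or single-column PK constraint.
- rating: part of a composite PRIMARY KEY — only the tuple is unique, not this column on its own.
- code: declared UNIQUE → unique.
- region: no UNIQUE or single-column PK constraint.
- priority: no UNIQUE or single-column PK constraint.
- weight: no UNIQUE or single-column PK constraint.
- carrier: no UNIQUE or single-column PK constraint.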